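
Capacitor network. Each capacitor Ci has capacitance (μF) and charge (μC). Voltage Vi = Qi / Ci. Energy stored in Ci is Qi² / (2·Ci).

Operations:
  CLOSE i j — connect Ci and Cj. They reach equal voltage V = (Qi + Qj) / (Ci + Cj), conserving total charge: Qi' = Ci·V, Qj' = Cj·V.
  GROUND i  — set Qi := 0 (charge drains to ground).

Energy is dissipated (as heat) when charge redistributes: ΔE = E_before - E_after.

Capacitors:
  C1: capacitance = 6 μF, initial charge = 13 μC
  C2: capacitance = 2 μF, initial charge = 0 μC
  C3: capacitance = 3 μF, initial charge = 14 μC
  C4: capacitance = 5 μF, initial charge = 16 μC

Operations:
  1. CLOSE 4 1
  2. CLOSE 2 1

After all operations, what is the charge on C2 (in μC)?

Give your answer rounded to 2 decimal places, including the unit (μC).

Initial: C1(6μF, Q=13μC, V=2.17V), C2(2μF, Q=0μC, V=0.00V), C3(3μF, Q=14μC, V=4.67V), C4(5μF, Q=16μC, V=3.20V)
Op 1: CLOSE 4-1: Q_total=29.00, C_total=11.00, V=2.64; Q4=13.18, Q1=15.82; dissipated=1.456
Op 2: CLOSE 2-1: Q_total=15.82, C_total=8.00, V=1.98; Q2=3.95, Q1=11.86; dissipated=5.213
Final charges: Q1=11.86, Q2=3.95, Q3=14.00, Q4=13.18

Answer: 3.95 μC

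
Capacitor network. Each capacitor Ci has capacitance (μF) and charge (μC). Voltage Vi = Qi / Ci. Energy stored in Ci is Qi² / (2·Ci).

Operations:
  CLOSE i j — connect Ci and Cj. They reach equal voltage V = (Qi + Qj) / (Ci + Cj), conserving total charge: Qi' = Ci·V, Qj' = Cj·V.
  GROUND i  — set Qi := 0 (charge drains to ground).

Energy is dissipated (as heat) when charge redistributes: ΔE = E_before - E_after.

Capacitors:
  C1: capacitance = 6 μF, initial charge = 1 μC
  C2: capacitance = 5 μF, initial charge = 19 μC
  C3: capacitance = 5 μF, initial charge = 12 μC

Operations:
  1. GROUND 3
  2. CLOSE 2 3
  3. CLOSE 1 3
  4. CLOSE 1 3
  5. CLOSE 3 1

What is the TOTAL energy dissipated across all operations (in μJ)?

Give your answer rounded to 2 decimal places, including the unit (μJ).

Initial: C1(6μF, Q=1μC, V=0.17V), C2(5μF, Q=19μC, V=3.80V), C3(5μF, Q=12μC, V=2.40V)
Op 1: GROUND 3: Q3=0; energy lost=14.400
Op 2: CLOSE 2-3: Q_total=19.00, C_total=10.00, V=1.90; Q2=9.50, Q3=9.50; dissipated=18.050
Op 3: CLOSE 1-3: Q_total=10.50, C_total=11.00, V=0.95; Q1=5.73, Q3=4.77; dissipated=4.097
Op 4: CLOSE 1-3: Q_total=10.50, C_total=11.00, V=0.95; Q1=5.73, Q3=4.77; dissipated=0.000
Op 5: CLOSE 3-1: Q_total=10.50, C_total=11.00, V=0.95; Q3=4.77, Q1=5.73; dissipated=0.000
Total dissipated: 36.547 μJ

Answer: 36.55 μJ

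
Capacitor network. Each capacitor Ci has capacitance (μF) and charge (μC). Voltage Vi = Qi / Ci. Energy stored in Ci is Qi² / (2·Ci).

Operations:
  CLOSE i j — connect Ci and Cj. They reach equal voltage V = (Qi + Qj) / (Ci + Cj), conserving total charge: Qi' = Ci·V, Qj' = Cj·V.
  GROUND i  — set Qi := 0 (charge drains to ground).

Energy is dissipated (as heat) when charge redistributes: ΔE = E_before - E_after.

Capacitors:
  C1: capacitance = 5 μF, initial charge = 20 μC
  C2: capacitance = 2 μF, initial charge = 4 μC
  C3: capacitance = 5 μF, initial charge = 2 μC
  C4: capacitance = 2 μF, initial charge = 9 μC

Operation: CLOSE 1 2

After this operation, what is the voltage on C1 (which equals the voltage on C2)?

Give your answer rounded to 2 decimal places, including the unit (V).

Answer: 3.43 V

Derivation:
Initial: C1(5μF, Q=20μC, V=4.00V), C2(2μF, Q=4μC, V=2.00V), C3(5μF, Q=2μC, V=0.40V), C4(2μF, Q=9μC, V=4.50V)
Op 1: CLOSE 1-2: Q_total=24.00, C_total=7.00, V=3.43; Q1=17.14, Q2=6.86; dissipated=2.857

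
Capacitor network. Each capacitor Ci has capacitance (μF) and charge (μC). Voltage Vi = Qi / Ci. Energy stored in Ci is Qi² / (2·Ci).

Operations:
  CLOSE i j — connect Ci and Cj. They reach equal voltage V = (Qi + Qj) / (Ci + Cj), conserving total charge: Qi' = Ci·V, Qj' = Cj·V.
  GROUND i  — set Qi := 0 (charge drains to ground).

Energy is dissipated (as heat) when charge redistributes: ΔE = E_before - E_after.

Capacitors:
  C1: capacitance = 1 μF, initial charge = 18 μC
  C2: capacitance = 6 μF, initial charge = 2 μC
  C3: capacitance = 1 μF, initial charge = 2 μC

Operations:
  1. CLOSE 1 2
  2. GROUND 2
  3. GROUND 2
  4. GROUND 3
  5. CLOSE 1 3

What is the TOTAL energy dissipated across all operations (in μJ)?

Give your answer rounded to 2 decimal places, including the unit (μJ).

Answer: 162.29 μJ

Derivation:
Initial: C1(1μF, Q=18μC, V=18.00V), C2(6μF, Q=2μC, V=0.33V), C3(1μF, Q=2μC, V=2.00V)
Op 1: CLOSE 1-2: Q_total=20.00, C_total=7.00, V=2.86; Q1=2.86, Q2=17.14; dissipated=133.762
Op 2: GROUND 2: Q2=0; energy lost=24.490
Op 3: GROUND 2: Q2=0; energy lost=0.000
Op 4: GROUND 3: Q3=0; energy lost=2.000
Op 5: CLOSE 1-3: Q_total=2.86, C_total=2.00, V=1.43; Q1=1.43, Q3=1.43; dissipated=2.041
Total dissipated: 162.293 μJ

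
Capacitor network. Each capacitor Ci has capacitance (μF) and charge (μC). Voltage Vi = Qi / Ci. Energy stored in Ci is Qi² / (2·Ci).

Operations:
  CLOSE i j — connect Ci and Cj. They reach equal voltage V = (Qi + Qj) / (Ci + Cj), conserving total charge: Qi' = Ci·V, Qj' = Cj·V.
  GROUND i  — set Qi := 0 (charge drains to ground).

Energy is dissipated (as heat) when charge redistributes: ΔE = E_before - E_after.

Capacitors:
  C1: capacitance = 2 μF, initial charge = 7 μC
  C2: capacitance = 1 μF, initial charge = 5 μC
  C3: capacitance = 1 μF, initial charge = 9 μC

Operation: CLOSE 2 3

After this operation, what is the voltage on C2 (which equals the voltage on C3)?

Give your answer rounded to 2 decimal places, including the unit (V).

Initial: C1(2μF, Q=7μC, V=3.50V), C2(1μF, Q=5μC, V=5.00V), C3(1μF, Q=9μC, V=9.00V)
Op 1: CLOSE 2-3: Q_total=14.00, C_total=2.00, V=7.00; Q2=7.00, Q3=7.00; dissipated=4.000

Answer: 7.00 V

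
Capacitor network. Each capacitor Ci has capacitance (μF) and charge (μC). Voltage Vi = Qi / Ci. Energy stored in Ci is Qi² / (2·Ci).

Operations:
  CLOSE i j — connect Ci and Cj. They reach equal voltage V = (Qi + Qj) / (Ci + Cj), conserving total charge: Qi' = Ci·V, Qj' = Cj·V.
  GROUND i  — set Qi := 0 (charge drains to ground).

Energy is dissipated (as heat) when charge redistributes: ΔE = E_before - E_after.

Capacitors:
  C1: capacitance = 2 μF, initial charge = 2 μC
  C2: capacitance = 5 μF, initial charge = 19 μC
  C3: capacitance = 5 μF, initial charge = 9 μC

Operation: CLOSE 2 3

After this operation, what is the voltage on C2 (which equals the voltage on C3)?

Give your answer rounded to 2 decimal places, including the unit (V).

Answer: 2.80 V

Derivation:
Initial: C1(2μF, Q=2μC, V=1.00V), C2(5μF, Q=19μC, V=3.80V), C3(5μF, Q=9μC, V=1.80V)
Op 1: CLOSE 2-3: Q_total=28.00, C_total=10.00, V=2.80; Q2=14.00, Q3=14.00; dissipated=5.000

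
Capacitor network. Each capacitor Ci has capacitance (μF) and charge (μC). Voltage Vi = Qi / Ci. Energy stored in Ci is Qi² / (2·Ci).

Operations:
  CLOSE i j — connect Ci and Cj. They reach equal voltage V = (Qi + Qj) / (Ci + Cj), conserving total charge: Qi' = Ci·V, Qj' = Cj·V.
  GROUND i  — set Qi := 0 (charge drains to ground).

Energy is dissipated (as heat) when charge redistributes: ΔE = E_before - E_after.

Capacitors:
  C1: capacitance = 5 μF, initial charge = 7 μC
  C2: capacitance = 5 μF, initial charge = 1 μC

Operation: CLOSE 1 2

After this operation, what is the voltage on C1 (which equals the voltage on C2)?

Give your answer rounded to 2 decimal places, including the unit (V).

Initial: C1(5μF, Q=7μC, V=1.40V), C2(5μF, Q=1μC, V=0.20V)
Op 1: CLOSE 1-2: Q_total=8.00, C_total=10.00, V=0.80; Q1=4.00, Q2=4.00; dissipated=1.800

Answer: 0.80 V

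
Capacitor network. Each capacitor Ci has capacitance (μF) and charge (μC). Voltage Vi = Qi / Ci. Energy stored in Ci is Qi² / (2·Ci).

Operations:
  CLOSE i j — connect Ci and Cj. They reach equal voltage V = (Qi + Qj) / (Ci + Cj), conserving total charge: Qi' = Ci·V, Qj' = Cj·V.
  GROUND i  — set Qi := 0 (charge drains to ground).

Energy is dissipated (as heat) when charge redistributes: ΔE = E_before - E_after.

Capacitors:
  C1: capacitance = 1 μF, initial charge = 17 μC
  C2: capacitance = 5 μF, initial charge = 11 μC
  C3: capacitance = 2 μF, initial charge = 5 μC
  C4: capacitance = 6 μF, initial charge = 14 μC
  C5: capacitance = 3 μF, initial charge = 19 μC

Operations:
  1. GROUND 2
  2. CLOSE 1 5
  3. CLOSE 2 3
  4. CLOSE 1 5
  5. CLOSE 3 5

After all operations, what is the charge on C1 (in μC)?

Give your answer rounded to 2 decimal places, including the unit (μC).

Answer: 9.00 μC

Derivation:
Initial: C1(1μF, Q=17μC, V=17.00V), C2(5μF, Q=11μC, V=2.20V), C3(2μF, Q=5μC, V=2.50V), C4(6μF, Q=14μC, V=2.33V), C5(3μF, Q=19μC, V=6.33V)
Op 1: GROUND 2: Q2=0; energy lost=12.100
Op 2: CLOSE 1-5: Q_total=36.00, C_total=4.00, V=9.00; Q1=9.00, Q5=27.00; dissipated=42.667
Op 3: CLOSE 2-3: Q_total=5.00, C_total=7.00, V=0.71; Q2=3.57, Q3=1.43; dissipated=4.464
Op 4: CLOSE 1-5: Q_total=36.00, C_total=4.00, V=9.00; Q1=9.00, Q5=27.00; dissipated=0.000
Op 5: CLOSE 3-5: Q_total=28.43, C_total=5.00, V=5.69; Q3=11.37, Q5=17.06; dissipated=41.192
Final charges: Q1=9.00, Q2=3.57, Q3=11.37, Q4=14.00, Q5=17.06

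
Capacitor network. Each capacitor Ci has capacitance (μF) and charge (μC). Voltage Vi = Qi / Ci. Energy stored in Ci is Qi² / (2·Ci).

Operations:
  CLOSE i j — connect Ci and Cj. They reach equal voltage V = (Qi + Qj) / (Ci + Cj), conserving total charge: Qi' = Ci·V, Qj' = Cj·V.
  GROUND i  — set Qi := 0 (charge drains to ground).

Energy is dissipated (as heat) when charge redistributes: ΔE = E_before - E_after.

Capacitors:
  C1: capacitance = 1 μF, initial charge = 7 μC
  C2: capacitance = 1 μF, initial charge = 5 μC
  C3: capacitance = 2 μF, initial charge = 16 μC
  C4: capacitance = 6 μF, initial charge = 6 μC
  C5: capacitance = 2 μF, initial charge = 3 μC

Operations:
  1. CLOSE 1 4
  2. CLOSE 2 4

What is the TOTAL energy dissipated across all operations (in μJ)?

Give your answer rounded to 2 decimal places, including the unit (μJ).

Initial: C1(1μF, Q=7μC, V=7.00V), C2(1μF, Q=5μC, V=5.00V), C3(2μF, Q=16μC, V=8.00V), C4(6μF, Q=6μC, V=1.00V), C5(2μF, Q=3μC, V=1.50V)
Op 1: CLOSE 1-4: Q_total=13.00, C_total=7.00, V=1.86; Q1=1.86, Q4=11.14; dissipated=15.429
Op 2: CLOSE 2-4: Q_total=16.14, C_total=7.00, V=2.31; Q2=2.31, Q4=13.84; dissipated=4.233
Total dissipated: 19.662 μJ

Answer: 19.66 μJ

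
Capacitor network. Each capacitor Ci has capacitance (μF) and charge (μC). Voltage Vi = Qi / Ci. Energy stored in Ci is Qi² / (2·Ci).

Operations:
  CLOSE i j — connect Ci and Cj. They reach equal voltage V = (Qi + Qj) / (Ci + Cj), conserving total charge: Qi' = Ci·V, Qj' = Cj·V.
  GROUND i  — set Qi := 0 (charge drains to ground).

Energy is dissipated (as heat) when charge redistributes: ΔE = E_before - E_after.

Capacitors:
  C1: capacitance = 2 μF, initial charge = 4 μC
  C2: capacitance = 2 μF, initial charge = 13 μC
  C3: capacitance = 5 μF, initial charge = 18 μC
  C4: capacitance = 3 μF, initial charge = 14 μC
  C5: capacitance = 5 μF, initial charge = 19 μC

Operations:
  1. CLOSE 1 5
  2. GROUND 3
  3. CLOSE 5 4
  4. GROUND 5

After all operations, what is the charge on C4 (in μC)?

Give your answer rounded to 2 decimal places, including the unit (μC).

Answer: 11.41 μC

Derivation:
Initial: C1(2μF, Q=4μC, V=2.00V), C2(2μF, Q=13μC, V=6.50V), C3(5μF, Q=18μC, V=3.60V), C4(3μF, Q=14μC, V=4.67V), C5(5μF, Q=19μC, V=3.80V)
Op 1: CLOSE 1-5: Q_total=23.00, C_total=7.00, V=3.29; Q1=6.57, Q5=16.43; dissipated=2.314
Op 2: GROUND 3: Q3=0; energy lost=32.400
Op 3: CLOSE 5-4: Q_total=30.43, C_total=8.00, V=3.80; Q5=19.02, Q4=11.41; dissipated=1.788
Op 4: GROUND 5: Q5=0; energy lost=36.168
Final charges: Q1=6.57, Q2=13.00, Q3=0.00, Q4=11.41, Q5=0.00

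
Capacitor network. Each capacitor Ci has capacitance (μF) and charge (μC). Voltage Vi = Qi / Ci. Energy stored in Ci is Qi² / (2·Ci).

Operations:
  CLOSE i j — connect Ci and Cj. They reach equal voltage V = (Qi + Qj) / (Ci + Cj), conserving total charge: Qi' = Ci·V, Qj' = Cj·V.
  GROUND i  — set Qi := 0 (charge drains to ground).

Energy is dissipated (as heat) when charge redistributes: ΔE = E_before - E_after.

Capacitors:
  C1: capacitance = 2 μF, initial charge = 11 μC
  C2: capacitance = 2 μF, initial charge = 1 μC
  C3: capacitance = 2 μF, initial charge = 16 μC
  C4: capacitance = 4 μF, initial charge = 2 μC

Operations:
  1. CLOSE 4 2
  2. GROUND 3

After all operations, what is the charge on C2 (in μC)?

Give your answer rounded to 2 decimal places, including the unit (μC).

Answer: 1.00 μC

Derivation:
Initial: C1(2μF, Q=11μC, V=5.50V), C2(2μF, Q=1μC, V=0.50V), C3(2μF, Q=16μC, V=8.00V), C4(4μF, Q=2μC, V=0.50V)
Op 1: CLOSE 4-2: Q_total=3.00, C_total=6.00, V=0.50; Q4=2.00, Q2=1.00; dissipated=0.000
Op 2: GROUND 3: Q3=0; energy lost=64.000
Final charges: Q1=11.00, Q2=1.00, Q3=0.00, Q4=2.00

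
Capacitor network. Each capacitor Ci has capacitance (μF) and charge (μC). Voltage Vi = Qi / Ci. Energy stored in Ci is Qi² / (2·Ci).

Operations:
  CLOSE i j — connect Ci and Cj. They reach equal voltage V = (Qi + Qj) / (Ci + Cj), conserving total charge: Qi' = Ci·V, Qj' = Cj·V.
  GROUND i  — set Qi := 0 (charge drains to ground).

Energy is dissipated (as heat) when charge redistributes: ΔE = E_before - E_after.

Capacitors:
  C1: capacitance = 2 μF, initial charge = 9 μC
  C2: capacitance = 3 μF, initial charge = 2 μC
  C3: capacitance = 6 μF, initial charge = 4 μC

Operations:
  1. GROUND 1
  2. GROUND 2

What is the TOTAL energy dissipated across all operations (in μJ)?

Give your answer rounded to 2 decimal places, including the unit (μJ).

Initial: C1(2μF, Q=9μC, V=4.50V), C2(3μF, Q=2μC, V=0.67V), C3(6μF, Q=4μC, V=0.67V)
Op 1: GROUND 1: Q1=0; energy lost=20.250
Op 2: GROUND 2: Q2=0; energy lost=0.667
Total dissipated: 20.917 μJ

Answer: 20.92 μJ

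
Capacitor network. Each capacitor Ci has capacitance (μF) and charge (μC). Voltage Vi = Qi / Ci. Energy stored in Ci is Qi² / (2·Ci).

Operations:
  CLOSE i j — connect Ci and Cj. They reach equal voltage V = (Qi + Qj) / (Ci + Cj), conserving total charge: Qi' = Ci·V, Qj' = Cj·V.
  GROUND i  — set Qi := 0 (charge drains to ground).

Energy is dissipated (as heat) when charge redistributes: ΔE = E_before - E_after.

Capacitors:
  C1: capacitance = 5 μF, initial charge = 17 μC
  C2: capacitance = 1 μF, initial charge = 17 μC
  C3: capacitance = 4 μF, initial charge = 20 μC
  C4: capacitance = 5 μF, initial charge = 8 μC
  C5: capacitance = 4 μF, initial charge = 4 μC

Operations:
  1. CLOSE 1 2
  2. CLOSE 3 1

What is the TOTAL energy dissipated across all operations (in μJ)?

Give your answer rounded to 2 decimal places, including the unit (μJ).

Answer: 77.56 μJ

Derivation:
Initial: C1(5μF, Q=17μC, V=3.40V), C2(1μF, Q=17μC, V=17.00V), C3(4μF, Q=20μC, V=5.00V), C4(5μF, Q=8μC, V=1.60V), C5(4μF, Q=4μC, V=1.00V)
Op 1: CLOSE 1-2: Q_total=34.00, C_total=6.00, V=5.67; Q1=28.33, Q2=5.67; dissipated=77.067
Op 2: CLOSE 3-1: Q_total=48.33, C_total=9.00, V=5.37; Q3=21.48, Q1=26.85; dissipated=0.494
Total dissipated: 77.560 μJ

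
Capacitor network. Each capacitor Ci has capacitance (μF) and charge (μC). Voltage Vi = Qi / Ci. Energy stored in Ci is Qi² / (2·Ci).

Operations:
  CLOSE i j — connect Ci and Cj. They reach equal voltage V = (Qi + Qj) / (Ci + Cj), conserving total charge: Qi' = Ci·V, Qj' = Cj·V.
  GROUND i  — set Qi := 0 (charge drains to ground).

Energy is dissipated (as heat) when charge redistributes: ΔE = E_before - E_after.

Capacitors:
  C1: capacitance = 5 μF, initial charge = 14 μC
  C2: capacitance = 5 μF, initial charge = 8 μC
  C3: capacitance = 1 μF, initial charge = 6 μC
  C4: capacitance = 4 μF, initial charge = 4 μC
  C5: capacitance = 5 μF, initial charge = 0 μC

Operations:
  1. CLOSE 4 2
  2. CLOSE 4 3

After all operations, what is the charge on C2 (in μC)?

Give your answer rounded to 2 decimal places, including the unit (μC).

Initial: C1(5μF, Q=14μC, V=2.80V), C2(5μF, Q=8μC, V=1.60V), C3(1μF, Q=6μC, V=6.00V), C4(4μF, Q=4μC, V=1.00V), C5(5μF, Q=0μC, V=0.00V)
Op 1: CLOSE 4-2: Q_total=12.00, C_total=9.00, V=1.33; Q4=5.33, Q2=6.67; dissipated=0.400
Op 2: CLOSE 4-3: Q_total=11.33, C_total=5.00, V=2.27; Q4=9.07, Q3=2.27; dissipated=8.711
Final charges: Q1=14.00, Q2=6.67, Q3=2.27, Q4=9.07, Q5=0.00

Answer: 6.67 μC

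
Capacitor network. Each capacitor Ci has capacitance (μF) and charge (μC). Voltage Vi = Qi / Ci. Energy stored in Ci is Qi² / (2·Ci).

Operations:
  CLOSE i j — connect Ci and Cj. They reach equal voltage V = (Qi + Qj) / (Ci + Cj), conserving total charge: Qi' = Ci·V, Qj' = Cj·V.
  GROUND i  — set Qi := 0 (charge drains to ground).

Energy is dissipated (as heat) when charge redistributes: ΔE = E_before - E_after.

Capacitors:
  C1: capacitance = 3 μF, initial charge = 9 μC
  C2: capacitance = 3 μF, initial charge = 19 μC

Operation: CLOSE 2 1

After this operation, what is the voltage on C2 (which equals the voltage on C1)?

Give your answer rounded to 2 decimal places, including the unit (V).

Initial: C1(3μF, Q=9μC, V=3.00V), C2(3μF, Q=19μC, V=6.33V)
Op 1: CLOSE 2-1: Q_total=28.00, C_total=6.00, V=4.67; Q2=14.00, Q1=14.00; dissipated=8.333

Answer: 4.67 V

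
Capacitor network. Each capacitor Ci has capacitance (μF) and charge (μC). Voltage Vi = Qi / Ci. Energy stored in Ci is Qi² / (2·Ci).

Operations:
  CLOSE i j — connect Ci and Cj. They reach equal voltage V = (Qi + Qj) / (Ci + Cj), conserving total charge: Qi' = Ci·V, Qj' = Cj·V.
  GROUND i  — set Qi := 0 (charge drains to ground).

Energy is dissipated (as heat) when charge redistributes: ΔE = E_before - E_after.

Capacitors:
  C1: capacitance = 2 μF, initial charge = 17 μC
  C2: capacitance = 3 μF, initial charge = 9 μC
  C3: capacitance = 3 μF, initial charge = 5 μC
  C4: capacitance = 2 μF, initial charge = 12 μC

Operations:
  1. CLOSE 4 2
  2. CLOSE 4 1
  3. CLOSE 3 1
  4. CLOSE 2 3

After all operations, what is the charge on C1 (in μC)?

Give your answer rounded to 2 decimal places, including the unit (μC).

Initial: C1(2μF, Q=17μC, V=8.50V), C2(3μF, Q=9μC, V=3.00V), C3(3μF, Q=5μC, V=1.67V), C4(2μF, Q=12μC, V=6.00V)
Op 1: CLOSE 4-2: Q_total=21.00, C_total=5.00, V=4.20; Q4=8.40, Q2=12.60; dissipated=5.400
Op 2: CLOSE 4-1: Q_total=25.40, C_total=4.00, V=6.35; Q4=12.70, Q1=12.70; dissipated=9.245
Op 3: CLOSE 3-1: Q_total=17.70, C_total=5.00, V=3.54; Q3=10.62, Q1=7.08; dissipated=13.160
Op 4: CLOSE 2-3: Q_total=23.22, C_total=6.00, V=3.87; Q2=11.61, Q3=11.61; dissipated=0.327
Final charges: Q1=7.08, Q2=11.61, Q3=11.61, Q4=12.70

Answer: 7.08 μC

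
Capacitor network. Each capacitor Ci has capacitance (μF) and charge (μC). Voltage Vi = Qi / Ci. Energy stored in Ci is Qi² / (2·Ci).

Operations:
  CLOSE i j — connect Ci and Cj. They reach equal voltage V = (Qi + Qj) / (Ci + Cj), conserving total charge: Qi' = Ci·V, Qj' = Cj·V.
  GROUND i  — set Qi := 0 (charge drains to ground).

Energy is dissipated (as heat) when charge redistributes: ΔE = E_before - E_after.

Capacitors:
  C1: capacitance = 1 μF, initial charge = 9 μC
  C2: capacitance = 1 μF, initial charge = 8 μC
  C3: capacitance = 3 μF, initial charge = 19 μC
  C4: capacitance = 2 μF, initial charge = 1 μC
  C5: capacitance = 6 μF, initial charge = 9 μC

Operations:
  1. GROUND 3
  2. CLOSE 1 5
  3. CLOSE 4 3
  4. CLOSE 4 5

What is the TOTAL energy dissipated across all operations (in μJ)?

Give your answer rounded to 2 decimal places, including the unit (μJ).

Answer: 88.64 μJ

Derivation:
Initial: C1(1μF, Q=9μC, V=9.00V), C2(1μF, Q=8μC, V=8.00V), C3(3μF, Q=19μC, V=6.33V), C4(2μF, Q=1μC, V=0.50V), C5(6μF, Q=9μC, V=1.50V)
Op 1: GROUND 3: Q3=0; energy lost=60.167
Op 2: CLOSE 1-5: Q_total=18.00, C_total=7.00, V=2.57; Q1=2.57, Q5=15.43; dissipated=24.107
Op 3: CLOSE 4-3: Q_total=1.00, C_total=5.00, V=0.20; Q4=0.40, Q3=0.60; dissipated=0.150
Op 4: CLOSE 4-5: Q_total=15.83, C_total=8.00, V=1.98; Q4=3.96, Q5=11.87; dissipated=4.218
Total dissipated: 88.642 μJ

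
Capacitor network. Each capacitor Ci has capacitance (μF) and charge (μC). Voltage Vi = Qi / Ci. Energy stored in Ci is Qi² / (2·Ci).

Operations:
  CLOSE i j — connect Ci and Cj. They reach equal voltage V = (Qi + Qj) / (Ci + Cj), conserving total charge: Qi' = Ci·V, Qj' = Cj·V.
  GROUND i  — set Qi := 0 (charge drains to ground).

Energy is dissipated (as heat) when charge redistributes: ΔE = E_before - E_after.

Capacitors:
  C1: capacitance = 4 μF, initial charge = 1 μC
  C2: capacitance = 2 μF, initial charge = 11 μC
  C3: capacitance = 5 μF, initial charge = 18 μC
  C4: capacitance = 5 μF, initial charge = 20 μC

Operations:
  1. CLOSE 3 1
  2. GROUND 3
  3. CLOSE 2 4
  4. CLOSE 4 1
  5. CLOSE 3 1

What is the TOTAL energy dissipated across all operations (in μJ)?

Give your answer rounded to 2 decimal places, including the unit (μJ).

Initial: C1(4μF, Q=1μC, V=0.25V), C2(2μF, Q=11μC, V=5.50V), C3(5μF, Q=18μC, V=3.60V), C4(5μF, Q=20μC, V=4.00V)
Op 1: CLOSE 3-1: Q_total=19.00, C_total=9.00, V=2.11; Q3=10.56, Q1=8.44; dissipated=12.469
Op 2: GROUND 3: Q3=0; energy lost=11.142
Op 3: CLOSE 2-4: Q_total=31.00, C_total=7.00, V=4.43; Q2=8.86, Q4=22.14; dissipated=1.607
Op 4: CLOSE 4-1: Q_total=30.59, C_total=9.00, V=3.40; Q4=16.99, Q1=13.59; dissipated=5.967
Op 5: CLOSE 3-1: Q_total=13.59, C_total=9.00, V=1.51; Q3=7.55, Q1=6.04; dissipated=12.834
Total dissipated: 44.020 μJ

Answer: 44.02 μJ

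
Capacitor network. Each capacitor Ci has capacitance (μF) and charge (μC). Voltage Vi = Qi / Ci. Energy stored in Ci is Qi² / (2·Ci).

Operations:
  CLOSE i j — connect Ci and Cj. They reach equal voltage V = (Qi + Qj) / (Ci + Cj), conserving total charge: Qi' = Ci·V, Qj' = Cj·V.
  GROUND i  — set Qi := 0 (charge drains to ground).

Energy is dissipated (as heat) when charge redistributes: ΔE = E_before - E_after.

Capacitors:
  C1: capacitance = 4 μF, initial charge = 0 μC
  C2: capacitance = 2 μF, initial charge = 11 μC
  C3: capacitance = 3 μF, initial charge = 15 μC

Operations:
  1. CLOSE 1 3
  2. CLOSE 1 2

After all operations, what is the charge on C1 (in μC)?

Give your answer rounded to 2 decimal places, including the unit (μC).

Initial: C1(4μF, Q=0μC, V=0.00V), C2(2μF, Q=11μC, V=5.50V), C3(3μF, Q=15μC, V=5.00V)
Op 1: CLOSE 1-3: Q_total=15.00, C_total=7.00, V=2.14; Q1=8.57, Q3=6.43; dissipated=21.429
Op 2: CLOSE 1-2: Q_total=19.57, C_total=6.00, V=3.26; Q1=13.05, Q2=6.52; dissipated=7.514
Final charges: Q1=13.05, Q2=6.52, Q3=6.43

Answer: 13.05 μC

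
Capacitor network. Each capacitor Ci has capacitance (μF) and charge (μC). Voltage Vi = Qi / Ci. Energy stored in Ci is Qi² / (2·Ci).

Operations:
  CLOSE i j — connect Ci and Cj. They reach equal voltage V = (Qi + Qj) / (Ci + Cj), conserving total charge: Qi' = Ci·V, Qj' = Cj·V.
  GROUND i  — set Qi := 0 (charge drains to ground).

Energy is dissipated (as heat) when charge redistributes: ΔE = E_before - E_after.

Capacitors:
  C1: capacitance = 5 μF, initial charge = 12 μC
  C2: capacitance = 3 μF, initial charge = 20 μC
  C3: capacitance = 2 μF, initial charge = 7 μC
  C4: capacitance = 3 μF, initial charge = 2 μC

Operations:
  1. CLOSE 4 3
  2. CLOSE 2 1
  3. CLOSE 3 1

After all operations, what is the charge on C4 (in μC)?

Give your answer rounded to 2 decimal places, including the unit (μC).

Initial: C1(5μF, Q=12μC, V=2.40V), C2(3μF, Q=20μC, V=6.67V), C3(2μF, Q=7μC, V=3.50V), C4(3μF, Q=2μC, V=0.67V)
Op 1: CLOSE 4-3: Q_total=9.00, C_total=5.00, V=1.80; Q4=5.40, Q3=3.60; dissipated=4.817
Op 2: CLOSE 2-1: Q_total=32.00, C_total=8.00, V=4.00; Q2=12.00, Q1=20.00; dissipated=17.067
Op 3: CLOSE 3-1: Q_total=23.60, C_total=7.00, V=3.37; Q3=6.74, Q1=16.86; dissipated=3.457
Final charges: Q1=16.86, Q2=12.00, Q3=6.74, Q4=5.40

Answer: 5.40 μC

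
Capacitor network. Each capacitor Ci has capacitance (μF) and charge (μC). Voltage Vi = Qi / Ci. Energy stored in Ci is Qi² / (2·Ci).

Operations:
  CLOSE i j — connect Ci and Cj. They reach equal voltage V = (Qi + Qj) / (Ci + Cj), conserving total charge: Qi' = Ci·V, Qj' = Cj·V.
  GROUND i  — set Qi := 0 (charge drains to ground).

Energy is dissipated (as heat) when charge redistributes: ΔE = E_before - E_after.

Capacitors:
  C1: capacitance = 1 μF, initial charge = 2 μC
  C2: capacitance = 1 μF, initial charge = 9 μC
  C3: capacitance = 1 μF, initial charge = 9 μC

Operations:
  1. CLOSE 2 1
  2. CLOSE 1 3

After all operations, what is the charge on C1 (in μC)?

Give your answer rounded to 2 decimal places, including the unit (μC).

Answer: 7.25 μC

Derivation:
Initial: C1(1μF, Q=2μC, V=2.00V), C2(1μF, Q=9μC, V=9.00V), C3(1μF, Q=9μC, V=9.00V)
Op 1: CLOSE 2-1: Q_total=11.00, C_total=2.00, V=5.50; Q2=5.50, Q1=5.50; dissipated=12.250
Op 2: CLOSE 1-3: Q_total=14.50, C_total=2.00, V=7.25; Q1=7.25, Q3=7.25; dissipated=3.062
Final charges: Q1=7.25, Q2=5.50, Q3=7.25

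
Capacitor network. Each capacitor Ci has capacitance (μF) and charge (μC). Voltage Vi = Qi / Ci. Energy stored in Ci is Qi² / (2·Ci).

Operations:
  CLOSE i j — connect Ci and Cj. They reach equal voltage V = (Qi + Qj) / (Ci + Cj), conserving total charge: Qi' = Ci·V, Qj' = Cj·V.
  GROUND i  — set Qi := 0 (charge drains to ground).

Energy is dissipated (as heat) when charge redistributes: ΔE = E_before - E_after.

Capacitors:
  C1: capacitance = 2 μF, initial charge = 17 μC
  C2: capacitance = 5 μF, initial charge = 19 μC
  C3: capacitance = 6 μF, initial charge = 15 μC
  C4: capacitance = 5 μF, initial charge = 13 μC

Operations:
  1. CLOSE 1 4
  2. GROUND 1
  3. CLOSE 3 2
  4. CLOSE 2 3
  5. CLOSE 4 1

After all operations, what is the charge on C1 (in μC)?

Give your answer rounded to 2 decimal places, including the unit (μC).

Initial: C1(2μF, Q=17μC, V=8.50V), C2(5μF, Q=19μC, V=3.80V), C3(6μF, Q=15μC, V=2.50V), C4(5μF, Q=13μC, V=2.60V)
Op 1: CLOSE 1-4: Q_total=30.00, C_total=7.00, V=4.29; Q1=8.57, Q4=21.43; dissipated=24.864
Op 2: GROUND 1: Q1=0; energy lost=18.367
Op 3: CLOSE 3-2: Q_total=34.00, C_total=11.00, V=3.09; Q3=18.55, Q2=15.45; dissipated=2.305
Op 4: CLOSE 2-3: Q_total=34.00, C_total=11.00, V=3.09; Q2=15.45, Q3=18.55; dissipated=0.000
Op 5: CLOSE 4-1: Q_total=21.43, C_total=7.00, V=3.06; Q4=15.31, Q1=6.12; dissipated=13.120
Final charges: Q1=6.12, Q2=15.45, Q3=18.55, Q4=15.31

Answer: 6.12 μC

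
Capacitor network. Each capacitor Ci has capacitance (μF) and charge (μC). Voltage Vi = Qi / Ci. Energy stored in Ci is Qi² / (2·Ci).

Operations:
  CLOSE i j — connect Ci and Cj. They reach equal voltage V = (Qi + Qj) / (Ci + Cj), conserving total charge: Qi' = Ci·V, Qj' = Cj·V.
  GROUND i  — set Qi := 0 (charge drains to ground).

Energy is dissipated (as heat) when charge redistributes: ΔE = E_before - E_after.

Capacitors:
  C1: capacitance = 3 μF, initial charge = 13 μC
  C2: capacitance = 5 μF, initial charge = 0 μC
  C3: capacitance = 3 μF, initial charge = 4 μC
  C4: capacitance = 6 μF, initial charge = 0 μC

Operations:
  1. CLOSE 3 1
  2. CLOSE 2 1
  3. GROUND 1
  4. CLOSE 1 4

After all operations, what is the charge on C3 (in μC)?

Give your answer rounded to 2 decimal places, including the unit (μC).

Answer: 8.50 μC

Derivation:
Initial: C1(3μF, Q=13μC, V=4.33V), C2(5μF, Q=0μC, V=0.00V), C3(3μF, Q=4μC, V=1.33V), C4(6μF, Q=0μC, V=0.00V)
Op 1: CLOSE 3-1: Q_total=17.00, C_total=6.00, V=2.83; Q3=8.50, Q1=8.50; dissipated=6.750
Op 2: CLOSE 2-1: Q_total=8.50, C_total=8.00, V=1.06; Q2=5.31, Q1=3.19; dissipated=7.526
Op 3: GROUND 1: Q1=0; energy lost=1.693
Op 4: CLOSE 1-4: Q_total=0.00, C_total=9.00, V=0.00; Q1=0.00, Q4=0.00; dissipated=0.000
Final charges: Q1=0.00, Q2=5.31, Q3=8.50, Q4=0.00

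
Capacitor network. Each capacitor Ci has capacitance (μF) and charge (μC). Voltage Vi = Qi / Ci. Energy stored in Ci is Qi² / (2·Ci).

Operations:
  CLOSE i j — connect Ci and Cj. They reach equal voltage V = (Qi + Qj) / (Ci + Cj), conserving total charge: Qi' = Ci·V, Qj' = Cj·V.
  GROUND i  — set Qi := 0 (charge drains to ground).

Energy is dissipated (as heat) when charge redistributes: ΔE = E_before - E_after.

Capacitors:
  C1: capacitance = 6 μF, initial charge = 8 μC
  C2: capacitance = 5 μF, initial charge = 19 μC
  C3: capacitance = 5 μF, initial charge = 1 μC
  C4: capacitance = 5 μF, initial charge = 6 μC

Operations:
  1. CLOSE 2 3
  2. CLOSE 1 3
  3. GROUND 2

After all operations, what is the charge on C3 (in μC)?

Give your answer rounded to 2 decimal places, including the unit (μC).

Answer: 8.18 μC

Derivation:
Initial: C1(6μF, Q=8μC, V=1.33V), C2(5μF, Q=19μC, V=3.80V), C3(5μF, Q=1μC, V=0.20V), C4(5μF, Q=6μC, V=1.20V)
Op 1: CLOSE 2-3: Q_total=20.00, C_total=10.00, V=2.00; Q2=10.00, Q3=10.00; dissipated=16.200
Op 2: CLOSE 1-3: Q_total=18.00, C_total=11.00, V=1.64; Q1=9.82, Q3=8.18; dissipated=0.606
Op 3: GROUND 2: Q2=0; energy lost=10.000
Final charges: Q1=9.82, Q2=0.00, Q3=8.18, Q4=6.00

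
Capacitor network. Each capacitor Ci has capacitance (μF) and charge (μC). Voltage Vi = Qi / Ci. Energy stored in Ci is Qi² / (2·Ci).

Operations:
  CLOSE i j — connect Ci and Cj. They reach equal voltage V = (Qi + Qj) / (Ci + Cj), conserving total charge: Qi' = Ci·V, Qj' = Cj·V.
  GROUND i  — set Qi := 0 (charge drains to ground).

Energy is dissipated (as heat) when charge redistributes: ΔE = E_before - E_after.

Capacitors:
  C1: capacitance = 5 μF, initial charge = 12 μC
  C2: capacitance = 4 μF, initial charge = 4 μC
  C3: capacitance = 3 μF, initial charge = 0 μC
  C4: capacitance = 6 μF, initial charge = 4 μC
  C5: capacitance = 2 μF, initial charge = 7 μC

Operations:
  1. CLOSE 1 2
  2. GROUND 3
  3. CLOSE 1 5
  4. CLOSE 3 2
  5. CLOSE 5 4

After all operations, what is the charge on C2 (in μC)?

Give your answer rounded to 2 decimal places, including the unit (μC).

Initial: C1(5μF, Q=12μC, V=2.40V), C2(4μF, Q=4μC, V=1.00V), C3(3μF, Q=0μC, V=0.00V), C4(6μF, Q=4μC, V=0.67V), C5(2μF, Q=7μC, V=3.50V)
Op 1: CLOSE 1-2: Q_total=16.00, C_total=9.00, V=1.78; Q1=8.89, Q2=7.11; dissipated=2.178
Op 2: GROUND 3: Q3=0; energy lost=0.000
Op 3: CLOSE 1-5: Q_total=15.89, C_total=7.00, V=2.27; Q1=11.35, Q5=4.54; dissipated=2.119
Op 4: CLOSE 3-2: Q_total=7.11, C_total=7.00, V=1.02; Q3=3.05, Q2=4.06; dissipated=2.709
Op 5: CLOSE 5-4: Q_total=8.54, C_total=8.00, V=1.07; Q5=2.13, Q4=6.40; dissipated=1.928
Final charges: Q1=11.35, Q2=4.06, Q3=3.05, Q4=6.40, Q5=2.13

Answer: 4.06 μC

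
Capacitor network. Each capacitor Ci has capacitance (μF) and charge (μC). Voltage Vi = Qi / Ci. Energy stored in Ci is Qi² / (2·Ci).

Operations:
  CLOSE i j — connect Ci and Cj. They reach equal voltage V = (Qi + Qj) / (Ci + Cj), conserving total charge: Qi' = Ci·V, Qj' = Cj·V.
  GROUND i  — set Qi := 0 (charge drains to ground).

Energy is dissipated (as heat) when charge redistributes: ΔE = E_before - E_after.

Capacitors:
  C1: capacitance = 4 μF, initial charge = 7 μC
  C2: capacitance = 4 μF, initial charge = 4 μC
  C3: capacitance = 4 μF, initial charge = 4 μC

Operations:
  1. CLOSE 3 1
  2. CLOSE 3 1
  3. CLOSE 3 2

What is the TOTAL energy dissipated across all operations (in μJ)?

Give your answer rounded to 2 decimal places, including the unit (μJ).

Initial: C1(4μF, Q=7μC, V=1.75V), C2(4μF, Q=4μC, V=1.00V), C3(4μF, Q=4μC, V=1.00V)
Op 1: CLOSE 3-1: Q_total=11.00, C_total=8.00, V=1.38; Q3=5.50, Q1=5.50; dissipated=0.562
Op 2: CLOSE 3-1: Q_total=11.00, C_total=8.00, V=1.38; Q3=5.50, Q1=5.50; dissipated=0.000
Op 3: CLOSE 3-2: Q_total=9.50, C_total=8.00, V=1.19; Q3=4.75, Q2=4.75; dissipated=0.141
Total dissipated: 0.703 μJ

Answer: 0.70 μJ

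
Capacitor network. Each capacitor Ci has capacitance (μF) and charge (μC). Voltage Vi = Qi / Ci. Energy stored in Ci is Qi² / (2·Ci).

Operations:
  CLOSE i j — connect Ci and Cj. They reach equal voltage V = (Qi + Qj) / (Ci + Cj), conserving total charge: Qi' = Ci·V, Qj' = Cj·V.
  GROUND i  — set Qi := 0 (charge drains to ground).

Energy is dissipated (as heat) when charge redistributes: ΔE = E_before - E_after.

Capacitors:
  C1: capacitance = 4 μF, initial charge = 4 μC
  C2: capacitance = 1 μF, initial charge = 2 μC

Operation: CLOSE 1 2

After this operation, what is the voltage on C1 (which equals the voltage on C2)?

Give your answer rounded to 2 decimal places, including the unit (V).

Initial: C1(4μF, Q=4μC, V=1.00V), C2(1μF, Q=2μC, V=2.00V)
Op 1: CLOSE 1-2: Q_total=6.00, C_total=5.00, V=1.20; Q1=4.80, Q2=1.20; dissipated=0.400

Answer: 1.20 V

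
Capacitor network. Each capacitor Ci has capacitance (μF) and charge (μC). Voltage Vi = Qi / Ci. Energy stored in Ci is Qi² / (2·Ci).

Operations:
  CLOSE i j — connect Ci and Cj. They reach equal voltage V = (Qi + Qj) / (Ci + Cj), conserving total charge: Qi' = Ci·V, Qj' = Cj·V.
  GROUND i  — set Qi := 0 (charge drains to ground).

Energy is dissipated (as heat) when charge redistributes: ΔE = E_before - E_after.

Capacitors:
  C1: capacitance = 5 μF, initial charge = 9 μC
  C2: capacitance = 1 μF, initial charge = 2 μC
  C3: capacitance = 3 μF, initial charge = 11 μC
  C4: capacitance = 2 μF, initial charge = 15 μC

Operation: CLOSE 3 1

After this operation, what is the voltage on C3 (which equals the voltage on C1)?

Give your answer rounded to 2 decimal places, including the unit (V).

Initial: C1(5μF, Q=9μC, V=1.80V), C2(1μF, Q=2μC, V=2.00V), C3(3μF, Q=11μC, V=3.67V), C4(2μF, Q=15μC, V=7.50V)
Op 1: CLOSE 3-1: Q_total=20.00, C_total=8.00, V=2.50; Q3=7.50, Q1=12.50; dissipated=3.267

Answer: 2.50 V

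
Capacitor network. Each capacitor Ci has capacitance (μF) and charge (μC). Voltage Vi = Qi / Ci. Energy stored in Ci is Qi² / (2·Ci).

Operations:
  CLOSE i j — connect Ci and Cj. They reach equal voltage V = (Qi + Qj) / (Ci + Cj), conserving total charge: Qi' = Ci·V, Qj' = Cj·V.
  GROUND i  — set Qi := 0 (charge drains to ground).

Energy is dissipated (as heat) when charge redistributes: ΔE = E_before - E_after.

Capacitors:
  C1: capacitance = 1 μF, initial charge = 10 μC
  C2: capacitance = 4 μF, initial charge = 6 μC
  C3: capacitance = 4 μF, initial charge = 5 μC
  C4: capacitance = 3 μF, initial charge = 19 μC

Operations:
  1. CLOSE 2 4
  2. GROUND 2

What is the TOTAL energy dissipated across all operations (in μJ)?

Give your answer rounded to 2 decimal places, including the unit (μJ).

Initial: C1(1μF, Q=10μC, V=10.00V), C2(4μF, Q=6μC, V=1.50V), C3(4μF, Q=5μC, V=1.25V), C4(3μF, Q=19μC, V=6.33V)
Op 1: CLOSE 2-4: Q_total=25.00, C_total=7.00, V=3.57; Q2=14.29, Q4=10.71; dissipated=20.024
Op 2: GROUND 2: Q2=0; energy lost=25.510
Total dissipated: 45.534 μJ

Answer: 45.53 μJ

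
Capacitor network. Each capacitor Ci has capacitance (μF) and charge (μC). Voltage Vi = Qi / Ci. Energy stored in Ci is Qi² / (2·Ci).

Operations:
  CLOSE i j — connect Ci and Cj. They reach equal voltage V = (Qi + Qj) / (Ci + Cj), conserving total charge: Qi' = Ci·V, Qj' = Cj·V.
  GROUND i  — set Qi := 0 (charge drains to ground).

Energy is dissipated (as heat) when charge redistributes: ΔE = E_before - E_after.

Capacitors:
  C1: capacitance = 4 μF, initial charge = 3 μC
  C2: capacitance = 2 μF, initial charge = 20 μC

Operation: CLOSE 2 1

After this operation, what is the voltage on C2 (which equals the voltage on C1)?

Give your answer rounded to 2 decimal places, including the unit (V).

Initial: C1(4μF, Q=3μC, V=0.75V), C2(2μF, Q=20μC, V=10.00V)
Op 1: CLOSE 2-1: Q_total=23.00, C_total=6.00, V=3.83; Q2=7.67, Q1=15.33; dissipated=57.042

Answer: 3.83 V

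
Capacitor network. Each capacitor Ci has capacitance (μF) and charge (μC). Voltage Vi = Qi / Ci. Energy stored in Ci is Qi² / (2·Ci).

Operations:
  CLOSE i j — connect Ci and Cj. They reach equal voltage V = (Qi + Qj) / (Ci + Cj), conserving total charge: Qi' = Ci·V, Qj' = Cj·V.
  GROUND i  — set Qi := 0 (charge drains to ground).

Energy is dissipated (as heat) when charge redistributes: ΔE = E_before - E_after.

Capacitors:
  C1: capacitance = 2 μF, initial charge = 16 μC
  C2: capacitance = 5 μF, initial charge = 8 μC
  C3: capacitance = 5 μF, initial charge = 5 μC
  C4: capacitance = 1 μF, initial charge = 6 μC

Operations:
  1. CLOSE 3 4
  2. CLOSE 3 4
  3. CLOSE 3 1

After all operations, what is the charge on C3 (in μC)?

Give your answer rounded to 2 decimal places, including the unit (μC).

Initial: C1(2μF, Q=16μC, V=8.00V), C2(5μF, Q=8μC, V=1.60V), C3(5μF, Q=5μC, V=1.00V), C4(1μF, Q=6μC, V=6.00V)
Op 1: CLOSE 3-4: Q_total=11.00, C_total=6.00, V=1.83; Q3=9.17, Q4=1.83; dissipated=10.417
Op 2: CLOSE 3-4: Q_total=11.00, C_total=6.00, V=1.83; Q3=9.17, Q4=1.83; dissipated=0.000
Op 3: CLOSE 3-1: Q_total=25.17, C_total=7.00, V=3.60; Q3=17.98, Q1=7.19; dissipated=27.163
Final charges: Q1=7.19, Q2=8.00, Q3=17.98, Q4=1.83

Answer: 17.98 μC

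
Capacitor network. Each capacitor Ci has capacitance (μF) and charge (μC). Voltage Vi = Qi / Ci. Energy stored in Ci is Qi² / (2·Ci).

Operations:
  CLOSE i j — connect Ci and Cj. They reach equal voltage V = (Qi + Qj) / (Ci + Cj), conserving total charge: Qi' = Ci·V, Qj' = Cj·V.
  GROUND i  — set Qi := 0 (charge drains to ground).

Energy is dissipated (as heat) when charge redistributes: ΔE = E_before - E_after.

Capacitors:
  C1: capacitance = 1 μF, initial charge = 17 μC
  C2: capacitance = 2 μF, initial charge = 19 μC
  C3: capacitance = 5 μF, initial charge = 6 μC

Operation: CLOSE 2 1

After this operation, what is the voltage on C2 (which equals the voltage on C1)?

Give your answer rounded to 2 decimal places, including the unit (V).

Answer: 12.00 V

Derivation:
Initial: C1(1μF, Q=17μC, V=17.00V), C2(2μF, Q=19μC, V=9.50V), C3(5μF, Q=6μC, V=1.20V)
Op 1: CLOSE 2-1: Q_total=36.00, C_total=3.00, V=12.00; Q2=24.00, Q1=12.00; dissipated=18.750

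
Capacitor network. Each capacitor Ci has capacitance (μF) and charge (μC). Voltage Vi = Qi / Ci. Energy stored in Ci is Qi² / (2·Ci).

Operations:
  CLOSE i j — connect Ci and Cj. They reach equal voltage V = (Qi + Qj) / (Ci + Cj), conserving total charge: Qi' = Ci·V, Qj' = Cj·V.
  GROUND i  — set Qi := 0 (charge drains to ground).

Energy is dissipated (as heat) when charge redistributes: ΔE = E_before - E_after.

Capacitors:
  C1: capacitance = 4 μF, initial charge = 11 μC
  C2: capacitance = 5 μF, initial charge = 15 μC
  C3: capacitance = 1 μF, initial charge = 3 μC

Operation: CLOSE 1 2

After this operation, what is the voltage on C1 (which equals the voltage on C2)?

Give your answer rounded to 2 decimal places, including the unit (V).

Answer: 2.89 V

Derivation:
Initial: C1(4μF, Q=11μC, V=2.75V), C2(5μF, Q=15μC, V=3.00V), C3(1μF, Q=3μC, V=3.00V)
Op 1: CLOSE 1-2: Q_total=26.00, C_total=9.00, V=2.89; Q1=11.56, Q2=14.44; dissipated=0.069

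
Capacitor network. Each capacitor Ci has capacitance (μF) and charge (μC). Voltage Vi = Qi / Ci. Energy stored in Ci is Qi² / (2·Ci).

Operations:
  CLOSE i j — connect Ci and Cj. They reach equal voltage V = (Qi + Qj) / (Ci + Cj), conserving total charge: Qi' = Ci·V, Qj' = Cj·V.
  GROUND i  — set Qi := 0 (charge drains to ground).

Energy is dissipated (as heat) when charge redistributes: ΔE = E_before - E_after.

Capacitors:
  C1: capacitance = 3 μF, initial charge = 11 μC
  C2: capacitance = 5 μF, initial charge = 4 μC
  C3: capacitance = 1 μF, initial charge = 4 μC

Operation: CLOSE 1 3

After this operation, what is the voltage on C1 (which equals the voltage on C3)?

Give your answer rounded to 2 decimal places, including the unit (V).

Answer: 3.75 V

Derivation:
Initial: C1(3μF, Q=11μC, V=3.67V), C2(5μF, Q=4μC, V=0.80V), C3(1μF, Q=4μC, V=4.00V)
Op 1: CLOSE 1-3: Q_total=15.00, C_total=4.00, V=3.75; Q1=11.25, Q3=3.75; dissipated=0.042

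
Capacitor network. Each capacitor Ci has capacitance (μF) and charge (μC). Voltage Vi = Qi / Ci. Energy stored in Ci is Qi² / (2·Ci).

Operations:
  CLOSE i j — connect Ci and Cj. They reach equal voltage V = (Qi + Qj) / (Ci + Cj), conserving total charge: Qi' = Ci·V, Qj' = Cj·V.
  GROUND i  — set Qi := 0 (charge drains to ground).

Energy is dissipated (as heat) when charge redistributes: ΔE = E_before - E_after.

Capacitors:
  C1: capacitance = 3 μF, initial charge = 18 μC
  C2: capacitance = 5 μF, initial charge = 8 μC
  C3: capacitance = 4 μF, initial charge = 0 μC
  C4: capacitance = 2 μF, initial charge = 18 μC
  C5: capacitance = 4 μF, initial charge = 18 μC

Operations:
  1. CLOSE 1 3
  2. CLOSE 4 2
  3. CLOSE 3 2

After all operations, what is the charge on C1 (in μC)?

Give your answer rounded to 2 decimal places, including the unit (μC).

Answer: 7.71 μC

Derivation:
Initial: C1(3μF, Q=18μC, V=6.00V), C2(5μF, Q=8μC, V=1.60V), C3(4μF, Q=0μC, V=0.00V), C4(2μF, Q=18μC, V=9.00V), C5(4μF, Q=18μC, V=4.50V)
Op 1: CLOSE 1-3: Q_total=18.00, C_total=7.00, V=2.57; Q1=7.71, Q3=10.29; dissipated=30.857
Op 2: CLOSE 4-2: Q_total=26.00, C_total=7.00, V=3.71; Q4=7.43, Q2=18.57; dissipated=39.114
Op 3: CLOSE 3-2: Q_total=28.86, C_total=9.00, V=3.21; Q3=12.83, Q2=16.03; dissipated=1.451
Final charges: Q1=7.71, Q2=16.03, Q3=12.83, Q4=7.43, Q5=18.00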